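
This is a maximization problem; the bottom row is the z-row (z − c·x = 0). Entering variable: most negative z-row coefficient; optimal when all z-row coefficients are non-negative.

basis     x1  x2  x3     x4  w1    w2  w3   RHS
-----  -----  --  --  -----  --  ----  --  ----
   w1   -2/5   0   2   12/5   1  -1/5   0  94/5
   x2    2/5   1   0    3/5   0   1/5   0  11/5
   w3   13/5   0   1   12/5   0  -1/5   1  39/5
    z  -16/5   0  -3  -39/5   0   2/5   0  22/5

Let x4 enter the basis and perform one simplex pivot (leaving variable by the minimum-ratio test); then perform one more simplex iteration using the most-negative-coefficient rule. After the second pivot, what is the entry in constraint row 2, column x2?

4

Ratio test on column x4 — row 1: (94/5)/(12/5) = 47/6; row 2: (11/5)/(3/5) = 11/3; row 3: (39/5)/(12/5) = 13/4. Minimum is 13/4 at row 3 (w3 leaves); pivot element 12/5.
Divide row 3 by 12/5; eliminate column x4 from the other rows.
Second iteration: most negative z-row entry is -1/4 in column w2, so w2 enters.
Ratio test on column w2 — row 1: entry 0 ≤ 0; row 2: (1/4)/(1/4) = 1; row 3: entry -1/12 ≤ 0. Minimum is 1 at row 2 (x2 leaves); pivot element 1/4.
Divide row 2 by 1/4; eliminate column w2 from the other rows.
After both pivots, the entry at constraint row 2, column x2 is 4.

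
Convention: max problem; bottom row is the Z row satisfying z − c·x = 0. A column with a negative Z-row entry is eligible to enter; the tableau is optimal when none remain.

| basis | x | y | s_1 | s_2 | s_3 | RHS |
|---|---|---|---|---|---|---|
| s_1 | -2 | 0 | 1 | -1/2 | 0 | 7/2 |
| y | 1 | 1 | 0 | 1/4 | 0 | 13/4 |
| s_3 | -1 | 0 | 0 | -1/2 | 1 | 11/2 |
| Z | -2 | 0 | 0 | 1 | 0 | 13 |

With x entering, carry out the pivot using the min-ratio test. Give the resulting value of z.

39/2

Ratio test on column x — row 1: entry -2 ≤ 0; row 2: (13/4)/1 = 13/4; row 3: entry -1 ≤ 0. Minimum is 13/4 at row 2 (y leaves); pivot element 1.
Pivot on row 2; the Z-row RHS becomes 13 − (-2)·(13/4) = 39/2.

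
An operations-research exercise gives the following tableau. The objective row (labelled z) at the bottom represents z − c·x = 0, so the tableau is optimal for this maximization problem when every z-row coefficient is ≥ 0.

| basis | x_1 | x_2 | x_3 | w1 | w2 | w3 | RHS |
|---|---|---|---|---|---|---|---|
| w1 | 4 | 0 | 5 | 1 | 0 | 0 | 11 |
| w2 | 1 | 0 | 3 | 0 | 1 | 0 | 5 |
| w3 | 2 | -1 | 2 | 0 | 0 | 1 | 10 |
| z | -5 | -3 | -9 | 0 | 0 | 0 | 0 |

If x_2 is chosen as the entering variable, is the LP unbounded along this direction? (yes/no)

Every constraint-row entry in column x_2 is ≤ 0, so increasing x_2 is unbounded.

yes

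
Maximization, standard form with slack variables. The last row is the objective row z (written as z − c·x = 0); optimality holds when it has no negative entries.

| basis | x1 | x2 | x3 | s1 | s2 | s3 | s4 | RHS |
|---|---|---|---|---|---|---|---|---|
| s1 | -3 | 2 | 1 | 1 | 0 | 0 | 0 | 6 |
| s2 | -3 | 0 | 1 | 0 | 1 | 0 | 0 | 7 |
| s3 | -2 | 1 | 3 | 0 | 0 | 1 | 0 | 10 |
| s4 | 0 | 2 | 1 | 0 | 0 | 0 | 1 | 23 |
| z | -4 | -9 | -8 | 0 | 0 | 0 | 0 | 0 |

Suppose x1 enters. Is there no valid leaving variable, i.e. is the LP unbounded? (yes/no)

yes

Every constraint-row entry in column x1 is ≤ 0, so increasing x1 is unbounded.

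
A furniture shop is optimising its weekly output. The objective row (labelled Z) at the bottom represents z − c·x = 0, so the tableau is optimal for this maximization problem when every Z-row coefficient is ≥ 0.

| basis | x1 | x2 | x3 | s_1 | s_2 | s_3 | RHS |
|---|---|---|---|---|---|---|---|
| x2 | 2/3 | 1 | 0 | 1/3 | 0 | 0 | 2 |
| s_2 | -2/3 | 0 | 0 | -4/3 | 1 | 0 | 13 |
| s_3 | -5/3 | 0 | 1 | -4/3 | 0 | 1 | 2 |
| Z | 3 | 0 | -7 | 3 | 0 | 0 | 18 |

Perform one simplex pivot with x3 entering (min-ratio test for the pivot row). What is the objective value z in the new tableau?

Ratio test on column x3 — row 1: entry 0 ≤ 0; row 2: entry 0 ≤ 0; row 3: 2/1 = 2. Minimum is 2 at row 3 (s_3 leaves); pivot element 1.
Pivot on row 3; the Z-row RHS becomes 18 − (-7)·2 = 32.

32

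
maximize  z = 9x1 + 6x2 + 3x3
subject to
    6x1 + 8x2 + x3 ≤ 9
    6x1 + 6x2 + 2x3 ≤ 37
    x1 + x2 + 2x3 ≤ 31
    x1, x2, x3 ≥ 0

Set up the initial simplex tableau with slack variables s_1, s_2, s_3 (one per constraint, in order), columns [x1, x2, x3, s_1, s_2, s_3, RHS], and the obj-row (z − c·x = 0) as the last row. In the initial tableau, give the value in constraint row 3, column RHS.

The RHS of constraint 3 is b_3 = 31.

31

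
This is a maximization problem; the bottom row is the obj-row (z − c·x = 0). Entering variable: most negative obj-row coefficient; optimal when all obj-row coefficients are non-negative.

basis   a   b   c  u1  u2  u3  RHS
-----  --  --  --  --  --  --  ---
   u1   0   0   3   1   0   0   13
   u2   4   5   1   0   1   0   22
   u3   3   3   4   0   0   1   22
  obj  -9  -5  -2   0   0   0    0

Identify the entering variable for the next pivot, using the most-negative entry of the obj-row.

a

Negative obj-row entries: a: -9, b: -5, c: -2.
The most negative is -9 in column a, so a enters.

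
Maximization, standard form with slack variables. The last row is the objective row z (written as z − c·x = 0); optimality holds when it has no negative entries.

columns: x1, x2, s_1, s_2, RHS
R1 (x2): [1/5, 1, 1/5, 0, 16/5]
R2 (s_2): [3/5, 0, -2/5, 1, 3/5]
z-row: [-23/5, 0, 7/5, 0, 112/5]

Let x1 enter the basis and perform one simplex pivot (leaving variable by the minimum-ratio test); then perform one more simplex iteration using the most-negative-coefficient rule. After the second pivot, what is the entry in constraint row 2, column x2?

2

Ratio test on column x1 — row 1: (16/5)/(1/5) = 16; row 2: (3/5)/(3/5) = 1. Minimum is 1 at row 2 (s_2 leaves); pivot element 3/5.
Divide row 2 by 3/5; eliminate column x1 from the other rows.
Second iteration: most negative z-row entry is -5/3 in column s_1, so s_1 enters.
Ratio test on column s_1 — row 1: 3/(1/3) = 9; row 2: entry -2/3 ≤ 0. Minimum is 9 at row 1 (x2 leaves); pivot element 1/3.
Divide row 1 by 1/3; eliminate column s_1 from the other rows.
After both pivots, the entry at constraint row 2, column x2 is 2.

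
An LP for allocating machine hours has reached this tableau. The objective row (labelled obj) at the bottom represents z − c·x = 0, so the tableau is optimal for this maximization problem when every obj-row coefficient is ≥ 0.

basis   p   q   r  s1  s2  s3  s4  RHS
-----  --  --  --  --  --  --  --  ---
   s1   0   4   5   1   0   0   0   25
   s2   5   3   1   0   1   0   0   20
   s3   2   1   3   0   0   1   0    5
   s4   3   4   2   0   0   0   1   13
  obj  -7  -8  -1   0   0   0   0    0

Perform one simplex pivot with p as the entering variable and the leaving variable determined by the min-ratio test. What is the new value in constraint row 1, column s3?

0

Ratio test on column p — row 1: entry 0 ≤ 0; row 2: 20/5 = 4; row 3: 5/2 = 5/2; row 4: 13/3 = 13/3. Minimum is 5/2 at row 3 (s3 leaves); pivot element 2.
Divide row 3 by 2; eliminate column p from the other rows.
Row 1 update in column s3: 0 − 0·(1/2) = 0.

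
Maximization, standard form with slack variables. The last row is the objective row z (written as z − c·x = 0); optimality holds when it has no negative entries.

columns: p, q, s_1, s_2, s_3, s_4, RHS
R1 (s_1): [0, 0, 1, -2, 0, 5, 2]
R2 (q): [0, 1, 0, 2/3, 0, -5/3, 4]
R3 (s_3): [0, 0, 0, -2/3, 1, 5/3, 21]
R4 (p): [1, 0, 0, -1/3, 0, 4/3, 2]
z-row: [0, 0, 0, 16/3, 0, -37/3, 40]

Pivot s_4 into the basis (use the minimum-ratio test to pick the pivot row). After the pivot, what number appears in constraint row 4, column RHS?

22/15

Ratio test on column s_4 — row 1: 2/5 = 2/5; row 2: entry -5/3 ≤ 0; row 3: 21/(5/3) = 63/5; row 4: 2/(4/3) = 3/2. Minimum is 2/5 at row 1 (s_1 leaves); pivot element 5.
Divide row 1 by 5; eliminate column s_4 from the other rows.
Row 4 update in column RHS: 2 − (4/3)·(2/5) = 22/15.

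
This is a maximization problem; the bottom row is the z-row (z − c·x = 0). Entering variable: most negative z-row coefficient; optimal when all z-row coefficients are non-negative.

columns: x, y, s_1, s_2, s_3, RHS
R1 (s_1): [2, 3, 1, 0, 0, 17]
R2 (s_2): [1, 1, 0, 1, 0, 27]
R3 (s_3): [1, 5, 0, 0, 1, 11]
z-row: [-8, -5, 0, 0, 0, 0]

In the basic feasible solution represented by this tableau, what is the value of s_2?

27

s_2 is basic (row 2); its value is the RHS of that row, 27.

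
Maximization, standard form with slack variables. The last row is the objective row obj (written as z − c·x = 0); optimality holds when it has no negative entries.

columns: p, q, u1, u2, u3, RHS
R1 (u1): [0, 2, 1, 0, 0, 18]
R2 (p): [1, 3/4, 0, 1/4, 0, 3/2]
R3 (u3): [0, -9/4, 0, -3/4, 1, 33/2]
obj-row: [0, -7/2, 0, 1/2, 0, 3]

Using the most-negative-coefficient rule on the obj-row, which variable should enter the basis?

Negative obj-row entries: q: -7/2.
The most negative is -7/2 in column q, so q enters.

q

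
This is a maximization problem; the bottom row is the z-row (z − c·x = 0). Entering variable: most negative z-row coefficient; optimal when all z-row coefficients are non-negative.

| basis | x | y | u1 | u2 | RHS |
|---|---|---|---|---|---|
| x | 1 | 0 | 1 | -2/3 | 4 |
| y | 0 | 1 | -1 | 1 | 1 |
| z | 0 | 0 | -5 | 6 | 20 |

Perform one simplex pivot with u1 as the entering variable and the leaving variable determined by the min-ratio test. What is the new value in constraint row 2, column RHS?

Ratio test on column u1 — row 1: 4/1 = 4; row 2: entry -1 ≤ 0. Minimum is 4 at row 1 (x leaves); pivot element 1.
Divide row 1 by 1; eliminate column u1 from the other rows.
Row 2 update in column RHS: 1 − (-1)·4 = 5.

5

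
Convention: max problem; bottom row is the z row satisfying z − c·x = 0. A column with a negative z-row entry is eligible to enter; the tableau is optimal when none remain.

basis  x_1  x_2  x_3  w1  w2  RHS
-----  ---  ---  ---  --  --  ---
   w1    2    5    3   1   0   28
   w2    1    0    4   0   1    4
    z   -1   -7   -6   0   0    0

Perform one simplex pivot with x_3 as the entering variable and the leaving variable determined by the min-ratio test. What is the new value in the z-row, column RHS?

6

Ratio test on column x_3 — row 1: 28/3 = 28/3; row 2: 4/4 = 1. Minimum is 1 at row 2 (w2 leaves); pivot element 4.
Divide row 2 by 4; eliminate column x_3 from the other rows.
z-row update in column RHS: 0 − (-6)·1 = 6.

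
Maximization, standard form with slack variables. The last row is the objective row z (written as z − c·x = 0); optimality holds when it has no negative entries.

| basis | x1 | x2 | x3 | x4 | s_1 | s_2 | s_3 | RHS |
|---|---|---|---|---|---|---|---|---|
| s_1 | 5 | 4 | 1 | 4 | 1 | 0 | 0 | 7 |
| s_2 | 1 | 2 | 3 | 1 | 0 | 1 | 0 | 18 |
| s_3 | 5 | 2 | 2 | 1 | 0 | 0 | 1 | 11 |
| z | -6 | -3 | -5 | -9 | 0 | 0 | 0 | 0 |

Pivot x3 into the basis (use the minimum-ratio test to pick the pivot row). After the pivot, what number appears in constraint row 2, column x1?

-13/2

Ratio test on column x3 — row 1: 7/1 = 7; row 2: 18/3 = 6; row 3: 11/2 = 11/2. Minimum is 11/2 at row 3 (s_3 leaves); pivot element 2.
Divide row 3 by 2; eliminate column x3 from the other rows.
Row 2 update in column x1: 1 − 3·(5/2) = -13/2.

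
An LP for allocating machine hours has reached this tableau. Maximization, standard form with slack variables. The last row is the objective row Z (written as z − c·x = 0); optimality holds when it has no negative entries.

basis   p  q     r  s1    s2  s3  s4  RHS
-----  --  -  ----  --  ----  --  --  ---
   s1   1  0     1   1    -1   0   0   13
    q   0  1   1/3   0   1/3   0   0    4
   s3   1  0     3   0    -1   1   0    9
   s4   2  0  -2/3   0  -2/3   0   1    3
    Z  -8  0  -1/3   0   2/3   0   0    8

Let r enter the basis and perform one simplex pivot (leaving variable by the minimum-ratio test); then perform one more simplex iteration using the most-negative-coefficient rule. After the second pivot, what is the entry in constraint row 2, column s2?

2/5

Ratio test on column r — row 1: 13/1 = 13; row 2: 4/(1/3) = 12; row 3: 9/3 = 3; row 4: entry -2/3 ≤ 0. Minimum is 3 at row 3 (s3 leaves); pivot element 3.
Divide row 3 by 3; eliminate column r from the other rows.
Second iteration: most negative Z-row entry is -71/9 in column p, so p enters.
Ratio test on column p — row 1: 10/(2/3) = 15; row 2: entry -1/9 ≤ 0; row 3: 3/(1/3) = 9; row 4: 5/(20/9) = 9/4. Minimum is 9/4 at row 4 (s4 leaves); pivot element 20/9.
Divide row 4 by 20/9; eliminate column p from the other rows.
After both pivots, the entry at constraint row 2, column s2 is 2/5.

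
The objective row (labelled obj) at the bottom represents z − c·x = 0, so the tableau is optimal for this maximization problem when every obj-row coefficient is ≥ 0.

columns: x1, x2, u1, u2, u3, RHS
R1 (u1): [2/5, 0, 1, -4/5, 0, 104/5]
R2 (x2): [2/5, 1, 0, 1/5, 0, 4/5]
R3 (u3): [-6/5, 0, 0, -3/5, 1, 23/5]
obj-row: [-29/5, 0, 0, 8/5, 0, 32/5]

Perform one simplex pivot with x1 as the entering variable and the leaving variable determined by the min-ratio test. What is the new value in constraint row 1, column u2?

Ratio test on column x1 — row 1: (104/5)/(2/5) = 52; row 2: (4/5)/(2/5) = 2; row 3: entry -6/5 ≤ 0. Minimum is 2 at row 2 (x2 leaves); pivot element 2/5.
Divide row 2 by 2/5; eliminate column x1 from the other rows.
Row 1 update in column u2: -4/5 − (2/5)·(1/2) = -1.

-1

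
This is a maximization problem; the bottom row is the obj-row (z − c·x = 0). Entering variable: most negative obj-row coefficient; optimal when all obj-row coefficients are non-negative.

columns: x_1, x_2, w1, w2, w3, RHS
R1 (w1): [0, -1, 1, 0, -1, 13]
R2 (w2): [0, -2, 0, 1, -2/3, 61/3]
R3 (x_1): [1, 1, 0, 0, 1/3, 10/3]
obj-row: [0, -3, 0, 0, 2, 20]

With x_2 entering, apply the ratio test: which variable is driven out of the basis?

x_1

Column x_2 entries and ratios — w1: -1 ≤ 0, skip; w2: -2 ≤ 0, skip; x_1: (10/3)/1 = 10/3.
Smallest ratio is 10/3 in the row of x_1, so x_1 leaves.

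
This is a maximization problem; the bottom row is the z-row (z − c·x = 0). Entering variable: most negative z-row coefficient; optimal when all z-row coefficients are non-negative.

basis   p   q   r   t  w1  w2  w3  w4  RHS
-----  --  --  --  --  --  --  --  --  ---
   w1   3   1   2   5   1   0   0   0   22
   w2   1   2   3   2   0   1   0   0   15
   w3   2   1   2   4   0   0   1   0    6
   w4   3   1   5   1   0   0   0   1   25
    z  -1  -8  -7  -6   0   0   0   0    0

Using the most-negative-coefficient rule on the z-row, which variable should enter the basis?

q

Negative z-row entries: p: -1, q: -8, r: -7, t: -6.
The most negative is -8 in column q, so q enters.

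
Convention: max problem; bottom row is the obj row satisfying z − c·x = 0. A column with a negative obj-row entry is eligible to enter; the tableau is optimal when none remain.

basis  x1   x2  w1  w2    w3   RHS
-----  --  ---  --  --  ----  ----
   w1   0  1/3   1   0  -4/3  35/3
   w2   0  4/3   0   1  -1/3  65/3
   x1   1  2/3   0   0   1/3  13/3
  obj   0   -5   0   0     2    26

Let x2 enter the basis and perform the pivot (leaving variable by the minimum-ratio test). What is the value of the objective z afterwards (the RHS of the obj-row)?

117/2

Ratio test on column x2 — row 1: (35/3)/(1/3) = 35; row 2: (65/3)/(4/3) = 65/4; row 3: (13/3)/(2/3) = 13/2. Minimum is 13/2 at row 3 (x1 leaves); pivot element 2/3.
Pivot on row 3; the obj-row RHS becomes 26 − (-5)·(13/2) = 117/2.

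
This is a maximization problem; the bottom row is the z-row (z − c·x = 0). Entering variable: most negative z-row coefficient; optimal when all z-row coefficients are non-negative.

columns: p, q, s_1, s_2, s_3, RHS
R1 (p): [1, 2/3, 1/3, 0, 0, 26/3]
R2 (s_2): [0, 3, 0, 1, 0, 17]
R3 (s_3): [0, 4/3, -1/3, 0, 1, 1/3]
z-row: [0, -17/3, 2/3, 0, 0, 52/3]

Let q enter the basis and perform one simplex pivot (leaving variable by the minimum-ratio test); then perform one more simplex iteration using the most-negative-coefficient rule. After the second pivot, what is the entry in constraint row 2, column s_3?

-3/2

Ratio test on column q — row 1: (26/3)/(2/3) = 13; row 2: 17/3 = 17/3; row 3: (1/3)/(4/3) = 1/4. Minimum is 1/4 at row 3 (s_3 leaves); pivot element 4/3.
Divide row 3 by 4/3; eliminate column q from the other rows.
Second iteration: most negative z-row entry is -3/4 in column s_1, so s_1 enters.
Ratio test on column s_1 — row 1: (17/2)/(1/2) = 17; row 2: (65/4)/(3/4) = 65/3; row 3: entry -1/4 ≤ 0. Minimum is 17 at row 1 (p leaves); pivot element 1/2.
Divide row 1 by 1/2; eliminate column s_1 from the other rows.
After both pivots, the entry at constraint row 2, column s_3 is -3/2.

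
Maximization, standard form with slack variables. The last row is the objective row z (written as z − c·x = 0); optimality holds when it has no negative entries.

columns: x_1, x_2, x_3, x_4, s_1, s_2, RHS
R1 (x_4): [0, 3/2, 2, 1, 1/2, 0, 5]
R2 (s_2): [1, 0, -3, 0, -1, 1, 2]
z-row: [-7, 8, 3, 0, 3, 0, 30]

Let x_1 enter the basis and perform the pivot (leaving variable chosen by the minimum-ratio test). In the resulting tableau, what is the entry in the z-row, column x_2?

8

Ratio test on column x_1 — row 1: entry 0 ≤ 0; row 2: 2/1 = 2. Minimum is 2 at row 2 (s_2 leaves); pivot element 1.
Divide row 2 by 1; eliminate column x_1 from the other rows.
z-row update in column x_2: 8 − (-7)·0 = 8.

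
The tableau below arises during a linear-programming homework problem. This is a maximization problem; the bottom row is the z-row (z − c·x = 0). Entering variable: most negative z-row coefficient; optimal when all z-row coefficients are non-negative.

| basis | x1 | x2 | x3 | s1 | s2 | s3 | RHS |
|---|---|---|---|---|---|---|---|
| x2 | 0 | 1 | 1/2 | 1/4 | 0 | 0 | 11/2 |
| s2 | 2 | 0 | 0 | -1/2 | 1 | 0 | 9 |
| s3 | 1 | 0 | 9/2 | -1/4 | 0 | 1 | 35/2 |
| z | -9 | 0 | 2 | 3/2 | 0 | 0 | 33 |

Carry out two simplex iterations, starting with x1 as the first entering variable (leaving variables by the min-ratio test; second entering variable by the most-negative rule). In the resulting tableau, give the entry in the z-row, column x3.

7/2

Ratio test on column x1 — row 1: entry 0 ≤ 0; row 2: 9/2 = 9/2; row 3: (35/2)/1 = 35/2. Minimum is 9/2 at row 2 (s2 leaves); pivot element 2.
Divide row 2 by 2; eliminate column x1 from the other rows.
Second iteration: most negative z-row entry is -3/4 in column s1, so s1 enters.
Ratio test on column s1 — row 1: (11/2)/(1/4) = 22; row 2: entry -1/4 ≤ 0; row 3: entry 0 ≤ 0. Minimum is 22 at row 1 (x2 leaves); pivot element 1/4.
Divide row 1 by 1/4; eliminate column s1 from the other rows.
After both pivots, the entry at the z-row, column x3 is 7/2.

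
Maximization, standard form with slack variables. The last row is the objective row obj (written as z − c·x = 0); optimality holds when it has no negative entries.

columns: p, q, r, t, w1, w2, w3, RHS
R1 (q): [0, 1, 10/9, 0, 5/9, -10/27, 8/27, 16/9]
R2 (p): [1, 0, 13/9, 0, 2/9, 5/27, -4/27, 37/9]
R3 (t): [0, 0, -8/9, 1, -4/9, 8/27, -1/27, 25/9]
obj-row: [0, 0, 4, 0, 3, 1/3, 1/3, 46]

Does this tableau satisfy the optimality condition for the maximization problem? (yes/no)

yes

Every obj-row coefficient is ≥ 0, so the tableau is optimal.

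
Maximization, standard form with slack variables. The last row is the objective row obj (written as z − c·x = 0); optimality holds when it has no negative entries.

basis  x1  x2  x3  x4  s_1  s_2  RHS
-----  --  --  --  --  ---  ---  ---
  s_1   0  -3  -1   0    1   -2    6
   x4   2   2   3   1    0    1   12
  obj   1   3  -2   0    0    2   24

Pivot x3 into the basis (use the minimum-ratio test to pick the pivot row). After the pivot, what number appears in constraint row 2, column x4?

1/3

Ratio test on column x3 — row 1: entry -1 ≤ 0; row 2: 12/3 = 4. Minimum is 4 at row 2 (x4 leaves); pivot element 3.
Divide row 2 by 3; eliminate column x3 from the other rows.
In the new row 2, the x4 entry is the old entry divided by the pivot: 1/3 = 1/3.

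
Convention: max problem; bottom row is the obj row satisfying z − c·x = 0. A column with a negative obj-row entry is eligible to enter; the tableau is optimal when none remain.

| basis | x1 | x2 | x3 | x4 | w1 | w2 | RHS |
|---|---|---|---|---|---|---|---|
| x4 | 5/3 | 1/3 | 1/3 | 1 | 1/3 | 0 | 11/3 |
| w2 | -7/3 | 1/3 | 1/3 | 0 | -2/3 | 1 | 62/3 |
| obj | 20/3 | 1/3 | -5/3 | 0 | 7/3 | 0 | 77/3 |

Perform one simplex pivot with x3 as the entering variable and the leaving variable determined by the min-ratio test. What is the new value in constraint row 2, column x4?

Ratio test on column x3 — row 1: (11/3)/(1/3) = 11; row 2: (62/3)/(1/3) = 62. Minimum is 11 at row 1 (x4 leaves); pivot element 1/3.
Divide row 1 by 1/3; eliminate column x3 from the other rows.
Row 2 update in column x4: 0 − (1/3)·3 = -1.

-1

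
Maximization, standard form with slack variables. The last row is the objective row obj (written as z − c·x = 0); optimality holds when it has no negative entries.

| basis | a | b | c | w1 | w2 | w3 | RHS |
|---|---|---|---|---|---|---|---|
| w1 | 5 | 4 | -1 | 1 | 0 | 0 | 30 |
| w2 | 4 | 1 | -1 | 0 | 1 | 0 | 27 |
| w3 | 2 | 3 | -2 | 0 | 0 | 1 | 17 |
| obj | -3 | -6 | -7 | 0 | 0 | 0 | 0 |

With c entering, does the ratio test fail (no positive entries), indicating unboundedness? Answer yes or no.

Every constraint-row entry in column c is ≤ 0, so increasing c is unbounded.

yes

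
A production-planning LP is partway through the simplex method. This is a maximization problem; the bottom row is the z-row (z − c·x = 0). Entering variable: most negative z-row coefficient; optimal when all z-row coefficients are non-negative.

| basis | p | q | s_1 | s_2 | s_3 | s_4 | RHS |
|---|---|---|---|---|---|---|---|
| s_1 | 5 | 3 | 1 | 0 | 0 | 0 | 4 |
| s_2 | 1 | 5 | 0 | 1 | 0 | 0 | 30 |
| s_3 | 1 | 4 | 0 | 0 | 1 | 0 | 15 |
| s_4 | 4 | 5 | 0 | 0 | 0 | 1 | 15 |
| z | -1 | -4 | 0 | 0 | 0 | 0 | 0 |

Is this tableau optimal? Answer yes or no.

no

The z-row has a negative entry -4 in column q, so it is not optimal.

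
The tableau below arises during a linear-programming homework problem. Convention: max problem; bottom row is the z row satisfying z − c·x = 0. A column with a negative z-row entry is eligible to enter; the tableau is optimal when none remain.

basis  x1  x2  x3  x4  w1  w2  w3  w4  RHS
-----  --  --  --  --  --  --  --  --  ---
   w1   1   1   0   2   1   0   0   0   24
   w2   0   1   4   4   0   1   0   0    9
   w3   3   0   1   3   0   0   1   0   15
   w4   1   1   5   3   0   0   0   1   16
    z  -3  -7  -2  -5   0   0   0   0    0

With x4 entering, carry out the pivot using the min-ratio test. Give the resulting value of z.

45/4

Ratio test on column x4 — row 1: 24/2 = 12; row 2: 9/4 = 9/4; row 3: 15/3 = 5; row 4: 16/3 = 16/3. Minimum is 9/4 at row 2 (w2 leaves); pivot element 4.
Pivot on row 2; the z-row RHS becomes 0 − (-5)·(9/4) = 45/4.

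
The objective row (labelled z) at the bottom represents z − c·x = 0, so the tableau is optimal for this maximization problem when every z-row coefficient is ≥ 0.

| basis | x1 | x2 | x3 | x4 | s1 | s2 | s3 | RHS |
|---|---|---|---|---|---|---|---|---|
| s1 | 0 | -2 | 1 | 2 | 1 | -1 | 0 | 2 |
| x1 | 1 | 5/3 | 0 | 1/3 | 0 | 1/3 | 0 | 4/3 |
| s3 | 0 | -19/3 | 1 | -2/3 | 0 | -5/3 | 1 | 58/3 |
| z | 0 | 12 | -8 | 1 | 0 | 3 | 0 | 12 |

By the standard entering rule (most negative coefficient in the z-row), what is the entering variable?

Negative z-row entries: x3: -8.
The most negative is -8 in column x3, so x3 enters.

x3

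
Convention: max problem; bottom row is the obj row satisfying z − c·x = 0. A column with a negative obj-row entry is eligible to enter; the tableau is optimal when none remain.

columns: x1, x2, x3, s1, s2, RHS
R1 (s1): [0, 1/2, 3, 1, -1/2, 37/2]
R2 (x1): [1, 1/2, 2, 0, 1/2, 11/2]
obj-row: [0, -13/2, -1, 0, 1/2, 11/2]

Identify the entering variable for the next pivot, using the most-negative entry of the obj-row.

x2

Negative obj-row entries: x2: -13/2, x3: -1.
The most negative is -13/2 in column x2, so x2 enters.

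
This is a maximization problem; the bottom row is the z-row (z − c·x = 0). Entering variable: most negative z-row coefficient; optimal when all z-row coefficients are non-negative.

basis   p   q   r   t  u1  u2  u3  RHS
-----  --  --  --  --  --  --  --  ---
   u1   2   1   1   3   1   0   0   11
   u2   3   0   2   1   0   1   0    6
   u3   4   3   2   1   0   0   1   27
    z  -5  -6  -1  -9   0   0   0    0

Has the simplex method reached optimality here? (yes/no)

The z-row has a negative entry -9 in column t, so it is not optimal.

no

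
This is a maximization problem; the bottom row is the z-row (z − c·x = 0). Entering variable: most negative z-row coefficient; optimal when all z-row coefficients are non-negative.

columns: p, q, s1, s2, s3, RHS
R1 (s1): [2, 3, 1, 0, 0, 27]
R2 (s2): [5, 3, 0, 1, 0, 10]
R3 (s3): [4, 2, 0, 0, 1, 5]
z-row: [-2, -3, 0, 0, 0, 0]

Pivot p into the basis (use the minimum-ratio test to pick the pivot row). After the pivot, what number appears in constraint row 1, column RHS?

Ratio test on column p — row 1: 27/2 = 27/2; row 2: 10/5 = 2; row 3: 5/4 = 5/4. Minimum is 5/4 at row 3 (s3 leaves); pivot element 4.
Divide row 3 by 4; eliminate column p from the other rows.
Row 1 update in column RHS: 27 − 2·(5/4) = 49/2.

49/2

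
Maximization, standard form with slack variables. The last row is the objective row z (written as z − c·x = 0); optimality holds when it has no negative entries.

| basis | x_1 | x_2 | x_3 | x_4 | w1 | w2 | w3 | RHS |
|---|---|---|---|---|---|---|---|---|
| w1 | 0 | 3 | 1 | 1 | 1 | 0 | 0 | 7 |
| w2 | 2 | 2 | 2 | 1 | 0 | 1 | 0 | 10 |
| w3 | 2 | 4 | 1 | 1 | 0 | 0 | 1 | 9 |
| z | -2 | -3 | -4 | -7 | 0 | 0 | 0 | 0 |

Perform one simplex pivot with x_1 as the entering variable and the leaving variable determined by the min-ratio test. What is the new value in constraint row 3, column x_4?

1/2

Ratio test on column x_1 — row 1: entry 0 ≤ 0; row 2: 10/2 = 5; row 3: 9/2 = 9/2. Minimum is 9/2 at row 3 (w3 leaves); pivot element 2.
Divide row 3 by 2; eliminate column x_1 from the other rows.
In the new row 3, the x_4 entry is the old entry divided by the pivot: 1/2 = 1/2.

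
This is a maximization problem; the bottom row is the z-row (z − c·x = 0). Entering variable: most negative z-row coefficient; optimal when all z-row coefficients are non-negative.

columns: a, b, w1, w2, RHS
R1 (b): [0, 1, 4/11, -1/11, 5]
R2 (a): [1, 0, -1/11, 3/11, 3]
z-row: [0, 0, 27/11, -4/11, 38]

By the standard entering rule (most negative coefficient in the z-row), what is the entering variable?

w2

Negative z-row entries: w2: -4/11.
The most negative is -4/11 in column w2, so w2 enters.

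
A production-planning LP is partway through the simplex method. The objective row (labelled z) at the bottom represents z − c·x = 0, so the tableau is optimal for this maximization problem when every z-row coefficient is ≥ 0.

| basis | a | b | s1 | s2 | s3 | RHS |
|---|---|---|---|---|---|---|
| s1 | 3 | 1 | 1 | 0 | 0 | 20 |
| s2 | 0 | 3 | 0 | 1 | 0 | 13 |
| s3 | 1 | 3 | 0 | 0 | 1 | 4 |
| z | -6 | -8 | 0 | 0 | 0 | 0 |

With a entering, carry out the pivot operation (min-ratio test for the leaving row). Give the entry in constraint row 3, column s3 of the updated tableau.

Ratio test on column a — row 1: 20/3 = 20/3; row 2: entry 0 ≤ 0; row 3: 4/1 = 4. Minimum is 4 at row 3 (s3 leaves); pivot element 1.
Divide row 3 by 1; eliminate column a from the other rows.
In the new row 3, the s3 entry is the old entry divided by the pivot: 1/1 = 1.

1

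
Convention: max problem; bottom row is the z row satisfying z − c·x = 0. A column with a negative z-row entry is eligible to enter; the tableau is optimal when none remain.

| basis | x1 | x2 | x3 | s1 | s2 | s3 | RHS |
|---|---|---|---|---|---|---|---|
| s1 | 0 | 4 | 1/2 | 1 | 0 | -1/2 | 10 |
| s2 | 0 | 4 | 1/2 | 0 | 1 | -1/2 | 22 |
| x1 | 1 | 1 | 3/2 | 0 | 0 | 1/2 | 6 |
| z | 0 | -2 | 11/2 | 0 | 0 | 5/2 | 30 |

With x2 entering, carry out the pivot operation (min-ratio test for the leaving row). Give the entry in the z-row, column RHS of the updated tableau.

Ratio test on column x2 — row 1: 10/4 = 5/2; row 2: 22/4 = 11/2; row 3: 6/1 = 6. Minimum is 5/2 at row 1 (s1 leaves); pivot element 4.
Divide row 1 by 4; eliminate column x2 from the other rows.
z-row update in column RHS: 30 − (-2)·(5/2) = 35.

35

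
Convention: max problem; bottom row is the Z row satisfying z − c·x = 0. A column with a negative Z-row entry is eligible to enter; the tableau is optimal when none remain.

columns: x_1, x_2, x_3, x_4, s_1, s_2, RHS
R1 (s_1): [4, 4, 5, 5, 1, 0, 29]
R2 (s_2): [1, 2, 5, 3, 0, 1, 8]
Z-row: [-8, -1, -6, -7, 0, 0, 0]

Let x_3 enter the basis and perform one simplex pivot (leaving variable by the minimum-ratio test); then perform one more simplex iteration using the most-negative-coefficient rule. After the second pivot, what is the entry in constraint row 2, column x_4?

Ratio test on column x_3 — row 1: 29/5 = 29/5; row 2: 8/5 = 8/5. Minimum is 8/5 at row 2 (s_2 leaves); pivot element 5.
Divide row 2 by 5; eliminate column x_3 from the other rows.
Second iteration: most negative Z-row entry is -34/5 in column x_1, so x_1 enters.
Ratio test on column x_1 — row 1: 21/3 = 7; row 2: (8/5)/(1/5) = 8. Minimum is 7 at row 1 (s_1 leaves); pivot element 3.
Divide row 1 by 3; eliminate column x_1 from the other rows.
After both pivots, the entry at constraint row 2, column x_4 is 7/15.

7/15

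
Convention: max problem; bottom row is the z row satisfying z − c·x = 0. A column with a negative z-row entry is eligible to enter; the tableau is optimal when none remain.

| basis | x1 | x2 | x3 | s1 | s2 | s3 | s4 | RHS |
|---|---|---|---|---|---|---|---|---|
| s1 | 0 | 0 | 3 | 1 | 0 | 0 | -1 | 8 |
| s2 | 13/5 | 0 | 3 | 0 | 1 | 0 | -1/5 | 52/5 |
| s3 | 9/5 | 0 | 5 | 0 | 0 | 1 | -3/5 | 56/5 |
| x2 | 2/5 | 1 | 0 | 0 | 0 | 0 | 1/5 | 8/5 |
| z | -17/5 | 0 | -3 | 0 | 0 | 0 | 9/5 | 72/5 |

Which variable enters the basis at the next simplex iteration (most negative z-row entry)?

Negative z-row entries: x1: -17/5, x3: -3.
The most negative is -17/5 in column x1, so x1 enters.

x1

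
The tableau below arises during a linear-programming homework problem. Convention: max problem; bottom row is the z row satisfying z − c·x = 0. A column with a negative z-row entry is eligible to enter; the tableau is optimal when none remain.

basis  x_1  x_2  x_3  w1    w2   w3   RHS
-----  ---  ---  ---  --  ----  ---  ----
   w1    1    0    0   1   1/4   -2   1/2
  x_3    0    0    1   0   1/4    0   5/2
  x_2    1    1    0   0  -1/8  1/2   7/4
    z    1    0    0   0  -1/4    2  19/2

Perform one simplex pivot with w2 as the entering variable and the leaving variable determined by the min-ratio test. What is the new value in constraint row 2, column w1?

-1

Ratio test on column w2 — row 1: (1/2)/(1/4) = 2; row 2: (5/2)/(1/4) = 10; row 3: entry -1/8 ≤ 0. Minimum is 2 at row 1 (w1 leaves); pivot element 1/4.
Divide row 1 by 1/4; eliminate column w2 from the other rows.
Row 2 update in column w1: 0 − (1/4)·4 = -1.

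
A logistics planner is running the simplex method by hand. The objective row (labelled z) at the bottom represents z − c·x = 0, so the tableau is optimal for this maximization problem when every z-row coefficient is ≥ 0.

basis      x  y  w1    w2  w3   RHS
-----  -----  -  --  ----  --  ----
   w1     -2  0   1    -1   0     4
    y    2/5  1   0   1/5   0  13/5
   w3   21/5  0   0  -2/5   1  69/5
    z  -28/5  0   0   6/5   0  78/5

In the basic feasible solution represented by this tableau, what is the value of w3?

69/5

w3 is basic (row 3); its value is the RHS of that row, 69/5.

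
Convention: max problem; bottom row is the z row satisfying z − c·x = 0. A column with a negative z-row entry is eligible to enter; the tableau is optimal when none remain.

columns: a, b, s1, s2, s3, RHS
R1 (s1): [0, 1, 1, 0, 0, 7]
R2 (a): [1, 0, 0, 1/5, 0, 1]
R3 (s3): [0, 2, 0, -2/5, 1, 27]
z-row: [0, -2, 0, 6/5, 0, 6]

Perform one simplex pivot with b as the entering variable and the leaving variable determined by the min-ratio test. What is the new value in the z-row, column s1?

2

Ratio test on column b — row 1: 7/1 = 7; row 2: entry 0 ≤ 0; row 3: 27/2 = 27/2. Minimum is 7 at row 1 (s1 leaves); pivot element 1.
Divide row 1 by 1; eliminate column b from the other rows.
z-row update in column s1: 0 − (-2)·1 = 2.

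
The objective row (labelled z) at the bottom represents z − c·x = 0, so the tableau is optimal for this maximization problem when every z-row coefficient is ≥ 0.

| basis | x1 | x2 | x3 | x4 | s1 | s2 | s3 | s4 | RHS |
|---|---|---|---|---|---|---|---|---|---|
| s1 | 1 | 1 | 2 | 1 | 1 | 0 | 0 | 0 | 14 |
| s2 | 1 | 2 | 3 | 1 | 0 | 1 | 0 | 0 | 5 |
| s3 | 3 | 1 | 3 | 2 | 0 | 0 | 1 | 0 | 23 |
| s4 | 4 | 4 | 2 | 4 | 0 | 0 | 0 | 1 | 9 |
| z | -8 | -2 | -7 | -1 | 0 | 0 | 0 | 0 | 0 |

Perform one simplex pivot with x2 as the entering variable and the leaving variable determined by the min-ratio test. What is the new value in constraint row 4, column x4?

1

Ratio test on column x2 — row 1: 14/1 = 14; row 2: 5/2 = 5/2; row 3: 23/1 = 23; row 4: 9/4 = 9/4. Minimum is 9/4 at row 4 (s4 leaves); pivot element 4.
Divide row 4 by 4; eliminate column x2 from the other rows.
In the new row 4, the x4 entry is the old entry divided by the pivot: 4/4 = 1.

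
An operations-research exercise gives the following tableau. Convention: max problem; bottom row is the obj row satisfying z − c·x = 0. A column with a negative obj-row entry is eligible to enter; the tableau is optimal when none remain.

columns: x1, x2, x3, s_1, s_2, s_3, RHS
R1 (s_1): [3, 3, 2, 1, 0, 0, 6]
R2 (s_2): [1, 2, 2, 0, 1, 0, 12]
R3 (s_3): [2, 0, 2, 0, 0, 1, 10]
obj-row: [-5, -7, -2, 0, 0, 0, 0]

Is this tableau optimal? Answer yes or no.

The obj-row has a negative entry -7 in column x2, so it is not optimal.

no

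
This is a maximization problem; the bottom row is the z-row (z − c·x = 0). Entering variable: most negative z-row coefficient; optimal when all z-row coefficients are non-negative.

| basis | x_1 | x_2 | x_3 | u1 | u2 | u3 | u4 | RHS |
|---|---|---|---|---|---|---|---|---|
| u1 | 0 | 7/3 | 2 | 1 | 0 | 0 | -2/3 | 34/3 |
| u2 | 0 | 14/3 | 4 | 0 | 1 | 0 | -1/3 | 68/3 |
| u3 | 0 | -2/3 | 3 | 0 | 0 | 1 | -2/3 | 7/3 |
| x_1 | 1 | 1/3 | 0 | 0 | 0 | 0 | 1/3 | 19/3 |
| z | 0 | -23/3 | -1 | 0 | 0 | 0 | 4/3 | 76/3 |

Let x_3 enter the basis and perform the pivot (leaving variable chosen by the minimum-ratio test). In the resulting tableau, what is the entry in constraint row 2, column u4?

Ratio test on column x_3 — row 1: (34/3)/2 = 17/3; row 2: (68/3)/4 = 17/3; row 3: (7/3)/3 = 7/9; row 4: entry 0 ≤ 0. Minimum is 7/9 at row 3 (u3 leaves); pivot element 3.
Divide row 3 by 3; eliminate column x_3 from the other rows.
Row 2 update in column u4: -1/3 − 4·(-2/9) = 5/9.

5/9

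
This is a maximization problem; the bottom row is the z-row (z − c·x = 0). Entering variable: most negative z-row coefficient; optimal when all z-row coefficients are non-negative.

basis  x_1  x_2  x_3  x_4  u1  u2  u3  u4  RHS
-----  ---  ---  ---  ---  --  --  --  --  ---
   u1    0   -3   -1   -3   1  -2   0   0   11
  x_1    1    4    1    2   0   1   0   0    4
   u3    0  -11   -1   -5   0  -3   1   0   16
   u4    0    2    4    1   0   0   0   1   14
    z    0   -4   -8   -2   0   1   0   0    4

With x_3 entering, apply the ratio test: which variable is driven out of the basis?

u4

Column x_3 entries and ratios — u1: -1 ≤ 0, skip; x_1: 4/1 = 4; u3: -1 ≤ 0, skip; u4: 14/4 = 7/2.
Smallest ratio is 7/2 in the row of u4, so u4 leaves.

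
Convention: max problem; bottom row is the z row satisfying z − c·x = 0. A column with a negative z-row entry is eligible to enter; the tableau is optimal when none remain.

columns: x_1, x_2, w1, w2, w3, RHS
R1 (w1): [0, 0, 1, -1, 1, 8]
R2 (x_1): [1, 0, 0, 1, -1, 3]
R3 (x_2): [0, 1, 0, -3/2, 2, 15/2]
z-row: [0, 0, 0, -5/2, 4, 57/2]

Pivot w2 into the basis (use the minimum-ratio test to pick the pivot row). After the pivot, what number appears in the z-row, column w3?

3/2

Ratio test on column w2 — row 1: entry -1 ≤ 0; row 2: 3/1 = 3; row 3: entry -3/2 ≤ 0. Minimum is 3 at row 2 (x_1 leaves); pivot element 1.
Divide row 2 by 1; eliminate column w2 from the other rows.
z-row update in column w3: 4 − (-5/2)·(-1) = 3/2.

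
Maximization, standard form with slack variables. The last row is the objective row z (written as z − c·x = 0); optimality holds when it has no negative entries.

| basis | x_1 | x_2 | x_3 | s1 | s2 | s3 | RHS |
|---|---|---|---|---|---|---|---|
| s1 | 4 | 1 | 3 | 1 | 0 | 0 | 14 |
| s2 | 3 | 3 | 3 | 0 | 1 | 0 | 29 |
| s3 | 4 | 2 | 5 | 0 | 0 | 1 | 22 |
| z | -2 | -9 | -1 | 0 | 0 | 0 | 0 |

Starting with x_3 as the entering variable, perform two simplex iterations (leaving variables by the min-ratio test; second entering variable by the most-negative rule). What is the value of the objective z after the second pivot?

719/9

Ratio test on column x_3 — row 1: 14/3 = 14/3; row 2: 29/3 = 29/3; row 3: 22/5 = 22/5. Minimum is 22/5 at row 3 (s3 leaves); pivot element 5.
Pivot on row 3; the z-row RHS becomes 0 − (-1)·(22/5) = 22/5.
Next entering variable (most negative z-row entry -43/5): x_2.
Ratio test on column x_2 — row 1: entry -1/5 ≤ 0; row 2: (79/5)/(9/5) = 79/9; row 3: (22/5)/(2/5) = 11. Minimum is 79/9 at row 2 (s2 leaves); pivot element 9/5.
After the second pivot the z-row RHS is 22/5 − (-43/5)·(79/9) = 719/9.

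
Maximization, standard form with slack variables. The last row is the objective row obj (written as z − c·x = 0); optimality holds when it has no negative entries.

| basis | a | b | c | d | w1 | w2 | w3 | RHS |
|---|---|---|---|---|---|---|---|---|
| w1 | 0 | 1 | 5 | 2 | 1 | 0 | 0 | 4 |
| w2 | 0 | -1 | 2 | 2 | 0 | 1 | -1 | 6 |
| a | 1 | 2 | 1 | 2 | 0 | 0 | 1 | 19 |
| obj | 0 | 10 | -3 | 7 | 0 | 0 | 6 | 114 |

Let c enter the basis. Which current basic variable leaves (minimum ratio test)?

w1

Column c entries and ratios — w1: 4/5 = 4/5; w2: 6/2 = 3; a: 19/1 = 19.
Smallest ratio is 4/5 in the row of w1, so w1 leaves.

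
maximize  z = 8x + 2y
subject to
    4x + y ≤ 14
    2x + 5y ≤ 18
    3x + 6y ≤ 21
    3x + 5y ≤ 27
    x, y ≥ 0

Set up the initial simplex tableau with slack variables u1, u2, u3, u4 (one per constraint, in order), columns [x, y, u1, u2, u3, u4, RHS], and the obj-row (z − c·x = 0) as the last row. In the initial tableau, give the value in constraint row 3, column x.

3

Constraint 3 has coefficient 3 on x.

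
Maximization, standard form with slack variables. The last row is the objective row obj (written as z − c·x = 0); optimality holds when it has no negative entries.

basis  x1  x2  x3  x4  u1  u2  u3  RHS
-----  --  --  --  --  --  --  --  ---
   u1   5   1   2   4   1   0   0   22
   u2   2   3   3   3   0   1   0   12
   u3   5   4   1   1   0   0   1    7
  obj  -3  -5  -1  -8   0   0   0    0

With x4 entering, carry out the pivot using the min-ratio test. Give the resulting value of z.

Ratio test on column x4 — row 1: 22/4 = 11/2; row 2: 12/3 = 4; row 3: 7/1 = 7. Minimum is 4 at row 2 (u2 leaves); pivot element 3.
Pivot on row 2; the obj-row RHS becomes 0 − (-8)·4 = 32.

32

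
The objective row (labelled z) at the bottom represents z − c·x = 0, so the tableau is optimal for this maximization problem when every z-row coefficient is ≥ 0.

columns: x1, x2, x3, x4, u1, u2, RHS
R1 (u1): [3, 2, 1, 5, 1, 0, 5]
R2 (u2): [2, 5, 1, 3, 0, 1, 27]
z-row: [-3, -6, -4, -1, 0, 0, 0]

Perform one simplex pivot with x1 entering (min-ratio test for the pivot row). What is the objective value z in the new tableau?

5

Ratio test on column x1 — row 1: 5/3 = 5/3; row 2: 27/2 = 27/2. Minimum is 5/3 at row 1 (u1 leaves); pivot element 3.
Pivot on row 1; the z-row RHS becomes 0 − (-3)·(5/3) = 5.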